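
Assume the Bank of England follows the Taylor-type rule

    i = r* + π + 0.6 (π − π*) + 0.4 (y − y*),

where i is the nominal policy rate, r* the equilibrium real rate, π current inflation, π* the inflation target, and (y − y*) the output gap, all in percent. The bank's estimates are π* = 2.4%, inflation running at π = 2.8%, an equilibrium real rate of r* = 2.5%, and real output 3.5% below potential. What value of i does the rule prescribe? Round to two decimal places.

4.14%

Output 3.5% below potential → (y − y*) = -3.5.
i = 2.5 + 2.8 + 0.6 × (2.8 − 2.4) + 0.4 × (-3.5)
   = 2.5 + 2.8 + 0.24 − 1.4 = 4.14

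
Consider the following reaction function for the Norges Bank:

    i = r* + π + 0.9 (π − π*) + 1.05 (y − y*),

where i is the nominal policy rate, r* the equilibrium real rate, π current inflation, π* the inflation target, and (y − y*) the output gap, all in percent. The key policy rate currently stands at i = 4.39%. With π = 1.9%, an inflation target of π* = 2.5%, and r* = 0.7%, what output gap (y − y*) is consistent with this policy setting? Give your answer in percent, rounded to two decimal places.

1.05 (y − y*) = 4.39 − 0.7 − 1.9 − 0.9 × (1.9 − 2.5) = 2.33
(y − y*) = 2.33 / 1.05 = 2.22

2.22%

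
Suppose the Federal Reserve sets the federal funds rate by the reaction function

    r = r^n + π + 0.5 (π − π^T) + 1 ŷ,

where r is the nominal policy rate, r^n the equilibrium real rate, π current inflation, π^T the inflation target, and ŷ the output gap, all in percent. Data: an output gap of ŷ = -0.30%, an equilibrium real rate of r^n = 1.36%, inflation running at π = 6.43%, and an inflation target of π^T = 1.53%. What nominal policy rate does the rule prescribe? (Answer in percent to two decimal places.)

9.94%

r = 1.36 + 6.43 + 0.5 × (6.43 − 1.53) + 1 × (-0.30)
   = 1.36 + 6.43 + 2.45 − 0.3 = 9.94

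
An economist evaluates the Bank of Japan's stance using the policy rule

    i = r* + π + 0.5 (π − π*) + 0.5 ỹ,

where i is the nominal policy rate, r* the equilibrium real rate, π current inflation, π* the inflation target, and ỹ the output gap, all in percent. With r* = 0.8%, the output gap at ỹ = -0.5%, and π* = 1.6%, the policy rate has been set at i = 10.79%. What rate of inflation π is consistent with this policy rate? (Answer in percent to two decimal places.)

Collecting π: i = r* + (1 + 0.5) π − 0.5 π* + 0.5 ỹ
1.5 π = 10.79 − 0.8 + 0.5 × 1.6 − 0.5 × (-0.5) = 11.04
π = 11.04 / 1.5 = 7.36

7.36%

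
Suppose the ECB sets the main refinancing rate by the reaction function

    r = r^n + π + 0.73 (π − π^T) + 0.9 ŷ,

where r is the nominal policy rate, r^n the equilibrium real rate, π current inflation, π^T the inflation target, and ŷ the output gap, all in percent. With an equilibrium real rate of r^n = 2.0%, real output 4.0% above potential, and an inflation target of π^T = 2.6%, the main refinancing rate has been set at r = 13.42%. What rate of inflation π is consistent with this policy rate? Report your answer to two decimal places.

5.62%

Output 4.0% above potential → ŷ = 4.0.
Collecting π: r = r^n + (1 + 0.73) π − 0.73 π^T + 0.9 ŷ
1.73 π = 13.42 − 2.0 + 0.73 × 2.6 − 0.9 × 4.0 = 9.718
π = 9.718 / 1.73 = 5.62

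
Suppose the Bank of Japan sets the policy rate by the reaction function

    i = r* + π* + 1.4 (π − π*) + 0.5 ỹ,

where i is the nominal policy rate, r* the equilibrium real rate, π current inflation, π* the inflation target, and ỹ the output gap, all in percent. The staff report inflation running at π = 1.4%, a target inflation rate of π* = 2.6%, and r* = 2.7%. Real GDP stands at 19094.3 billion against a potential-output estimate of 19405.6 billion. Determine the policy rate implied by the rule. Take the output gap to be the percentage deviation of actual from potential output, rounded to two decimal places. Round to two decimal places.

Output gap = 100 × (19094.3 − 19405.6) / 19405.6 = -1.60%.
i = 2.70 + 2.60 + 1.4 × (1.40 − 2.60) + 0.5 × (-1.60)
   = 2.70 + 2.6 − 1.68 − 0.8 = 2.82

2.82%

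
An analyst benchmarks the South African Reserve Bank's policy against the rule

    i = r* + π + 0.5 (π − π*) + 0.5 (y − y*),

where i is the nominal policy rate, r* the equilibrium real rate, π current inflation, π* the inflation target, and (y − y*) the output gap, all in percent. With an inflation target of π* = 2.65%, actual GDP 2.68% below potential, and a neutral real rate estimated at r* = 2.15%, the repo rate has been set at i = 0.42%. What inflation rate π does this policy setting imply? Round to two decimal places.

0.62%

Output 2.68% below potential → (y − y*) = -2.68.
Collecting π: i = r* + (1 + 0.5) π − 0.5 π* + 0.5 (y − y*)
1.5 π = 0.42 − 2.15 + 0.5 × 2.65 − 0.5 × (-2.68) = 0.935
π = 0.935 / 1.5 = 0.62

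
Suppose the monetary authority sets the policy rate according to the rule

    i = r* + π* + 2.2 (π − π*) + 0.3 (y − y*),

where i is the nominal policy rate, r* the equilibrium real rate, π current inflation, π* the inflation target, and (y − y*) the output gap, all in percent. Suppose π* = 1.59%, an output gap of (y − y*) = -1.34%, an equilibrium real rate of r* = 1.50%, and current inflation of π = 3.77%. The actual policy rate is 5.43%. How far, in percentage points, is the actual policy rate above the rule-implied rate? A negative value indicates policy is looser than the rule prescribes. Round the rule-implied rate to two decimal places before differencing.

i = 1.50 + 1.59 + 2.2 × (3.77 − 1.59) + 0.3 × (-1.34)
   = 1.50 + 1.59 + 4.796 − 0.402 = 7.48
Deviation = 5.43 − 7.48 = -2.05 pp.

-2.05 pp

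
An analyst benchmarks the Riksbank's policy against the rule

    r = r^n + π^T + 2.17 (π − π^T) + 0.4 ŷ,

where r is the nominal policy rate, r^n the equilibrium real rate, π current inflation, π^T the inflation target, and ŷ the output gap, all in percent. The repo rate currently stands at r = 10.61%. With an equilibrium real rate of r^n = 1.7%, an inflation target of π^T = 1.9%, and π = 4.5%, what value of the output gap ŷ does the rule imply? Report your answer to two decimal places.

3.42%

0.4 ŷ = 10.61 − 1.7 − 1.9 − 2.17 × (4.5 − 1.9) = 1.368
ŷ = 1.368 / 0.4 = 3.42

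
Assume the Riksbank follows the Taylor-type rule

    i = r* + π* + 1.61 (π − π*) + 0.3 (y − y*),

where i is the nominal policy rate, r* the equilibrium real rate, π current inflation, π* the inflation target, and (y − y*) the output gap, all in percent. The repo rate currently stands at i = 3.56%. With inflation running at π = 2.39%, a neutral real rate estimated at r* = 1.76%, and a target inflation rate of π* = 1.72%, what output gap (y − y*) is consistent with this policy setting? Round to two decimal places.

0.3 (y − y*) = 3.56 − 1.76 − 1.72 − 1.61 × (2.39 − 1.72) = -0.9987
(y − y*) = -0.9987 / 0.3 = -3.33

-3.33%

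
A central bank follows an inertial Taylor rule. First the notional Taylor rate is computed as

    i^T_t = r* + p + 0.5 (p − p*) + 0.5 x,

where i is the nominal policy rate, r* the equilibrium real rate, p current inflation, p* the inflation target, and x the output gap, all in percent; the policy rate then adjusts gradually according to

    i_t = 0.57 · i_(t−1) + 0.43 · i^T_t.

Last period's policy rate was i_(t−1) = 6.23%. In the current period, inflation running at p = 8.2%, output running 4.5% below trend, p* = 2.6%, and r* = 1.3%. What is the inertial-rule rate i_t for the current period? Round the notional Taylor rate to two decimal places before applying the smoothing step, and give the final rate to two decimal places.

Output 4.5% below potential → x = -4.5.
i^T_t = 1.3 + 8.2 + 0.5 × (8.2 − 2.6) + 0.5 × (-4.5)
   = 1.3 + 8.2 + 2.8 − 2.25 = 10.05
i_t = 0.57 × 6.23 + 0.43 × 10.05 = 3.5511 + 4.3215 = 7.87

7.87%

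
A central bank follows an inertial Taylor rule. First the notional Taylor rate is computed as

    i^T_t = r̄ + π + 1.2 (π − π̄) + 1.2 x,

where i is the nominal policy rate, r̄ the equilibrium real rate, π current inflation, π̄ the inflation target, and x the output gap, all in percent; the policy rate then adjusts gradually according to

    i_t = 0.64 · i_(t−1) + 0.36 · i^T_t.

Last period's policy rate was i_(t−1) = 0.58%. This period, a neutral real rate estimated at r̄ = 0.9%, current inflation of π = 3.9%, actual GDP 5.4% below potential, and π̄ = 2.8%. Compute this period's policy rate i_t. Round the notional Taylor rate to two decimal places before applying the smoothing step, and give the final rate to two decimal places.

0.24%

Output 5.4% below potential → x = -5.4.
i^T_t = 0.9 + 3.9 + 1.2 × (3.9 − 2.8) + 1.2 × (-5.4)
   = 0.9 + 3.9 + 1.32 − 6.48 = -0.36
i_t = 0.64 × 0.58 + 0.36 × (-0.36) = 0.3712 − 0.1296 = 0.24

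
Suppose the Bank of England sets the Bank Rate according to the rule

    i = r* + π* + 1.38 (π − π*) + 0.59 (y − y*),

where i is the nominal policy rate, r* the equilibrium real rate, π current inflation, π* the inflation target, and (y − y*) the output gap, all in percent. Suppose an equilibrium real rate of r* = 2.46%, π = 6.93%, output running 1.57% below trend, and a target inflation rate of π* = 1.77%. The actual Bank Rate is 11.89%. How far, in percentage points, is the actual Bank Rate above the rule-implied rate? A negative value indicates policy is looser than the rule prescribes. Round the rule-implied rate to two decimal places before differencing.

Output 1.57% below potential → (y − y*) = -1.57.
i = 2.46 + 1.77 + 1.38 × (6.93 − 1.77) + 0.59 × (-1.57)
   = 2.46 + 1.77 + 7.1208 − 0.9263 = 10.42
Deviation = 11.89 − 10.42 = 1.47 pp.

1.47 pp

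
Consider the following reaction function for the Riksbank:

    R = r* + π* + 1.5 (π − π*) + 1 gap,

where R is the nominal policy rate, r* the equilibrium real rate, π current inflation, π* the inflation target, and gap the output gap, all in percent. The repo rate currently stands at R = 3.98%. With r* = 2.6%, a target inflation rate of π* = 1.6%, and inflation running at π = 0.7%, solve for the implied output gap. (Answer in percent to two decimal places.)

1 gap = 3.98 − 2.6 − 1.6 − 1.5 × (0.7 − 1.6) = 1.13
gap = 1.13 / 1 = 1.13

1.13%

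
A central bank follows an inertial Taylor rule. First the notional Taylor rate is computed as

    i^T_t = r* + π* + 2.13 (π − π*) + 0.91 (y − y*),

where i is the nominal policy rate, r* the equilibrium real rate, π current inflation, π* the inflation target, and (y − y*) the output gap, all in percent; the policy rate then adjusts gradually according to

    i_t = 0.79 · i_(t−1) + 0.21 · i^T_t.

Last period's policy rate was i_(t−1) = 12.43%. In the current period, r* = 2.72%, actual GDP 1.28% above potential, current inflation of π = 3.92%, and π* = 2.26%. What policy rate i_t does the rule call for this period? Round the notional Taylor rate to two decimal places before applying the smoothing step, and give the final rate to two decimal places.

11.85%

Output 1.28% above potential → (y − y*) = 1.28.
i^T_t = 2.72 + 2.26 + 2.13 × (3.92 − 2.26) + 0.91 × 1.28
   = 2.72 + 2.26 + 3.5358 + 1.1648 = 9.68
i_t = 0.79 × 12.43 + 0.21 × 9.68 = 9.8197 + 2.0328 = 11.85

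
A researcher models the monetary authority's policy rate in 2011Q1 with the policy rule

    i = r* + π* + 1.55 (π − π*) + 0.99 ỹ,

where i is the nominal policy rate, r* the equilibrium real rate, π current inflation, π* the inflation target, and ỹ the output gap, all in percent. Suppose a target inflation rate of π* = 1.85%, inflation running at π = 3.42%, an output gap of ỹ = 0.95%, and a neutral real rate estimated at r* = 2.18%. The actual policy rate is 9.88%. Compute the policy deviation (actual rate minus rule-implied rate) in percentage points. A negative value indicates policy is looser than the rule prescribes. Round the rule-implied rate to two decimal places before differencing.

i = 2.18 + 1.85 + 1.55 × (3.42 − 1.85) + 0.99 × 0.95
   = 2.18 + 1.85 + 2.4335 + 0.9405 = 7.40
Deviation = 9.88 − 7.40 = 2.48 pp.

2.48 pp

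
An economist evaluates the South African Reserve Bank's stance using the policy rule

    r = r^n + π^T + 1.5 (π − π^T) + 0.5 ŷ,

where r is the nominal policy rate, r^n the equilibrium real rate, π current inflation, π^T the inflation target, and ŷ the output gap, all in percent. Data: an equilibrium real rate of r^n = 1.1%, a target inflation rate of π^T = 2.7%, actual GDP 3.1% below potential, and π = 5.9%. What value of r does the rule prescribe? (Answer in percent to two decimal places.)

7.05%

Output 3.1% below potential → ŷ = -3.1.
r = 1.1 + 2.7 + 1.5 × (5.9 − 2.7) + 0.5 × (-3.1)
   = 1.1 + 2.7 + 4.8 − 1.55 = 7.05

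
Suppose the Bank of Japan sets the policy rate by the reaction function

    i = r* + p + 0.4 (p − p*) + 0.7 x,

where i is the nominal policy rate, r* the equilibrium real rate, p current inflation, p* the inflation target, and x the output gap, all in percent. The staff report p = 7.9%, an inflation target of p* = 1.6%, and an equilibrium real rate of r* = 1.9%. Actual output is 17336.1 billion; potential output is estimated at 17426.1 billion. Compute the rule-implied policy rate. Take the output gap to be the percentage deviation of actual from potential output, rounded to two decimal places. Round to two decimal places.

Output gap = 100 × (17336.1 − 17426.1) / 17426.1 = -0.52%.
i = 1.90 + 7.90 + 0.4 × (7.90 − 1.60) + 0.7 × (-0.52)
   = 1.90 + 7.9 + 2.52 − 0.364 = 11.96

11.96%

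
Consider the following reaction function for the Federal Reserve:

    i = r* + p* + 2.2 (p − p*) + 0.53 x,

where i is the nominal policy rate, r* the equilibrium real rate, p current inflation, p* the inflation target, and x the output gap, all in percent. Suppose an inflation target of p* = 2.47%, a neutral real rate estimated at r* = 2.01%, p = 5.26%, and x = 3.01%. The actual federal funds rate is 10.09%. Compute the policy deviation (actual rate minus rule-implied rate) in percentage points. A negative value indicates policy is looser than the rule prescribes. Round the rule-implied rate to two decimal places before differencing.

-2.12 pp

i = 2.01 + 2.47 + 2.2 × (5.26 − 2.47) + 0.53 × 3.01
   = 2.01 + 2.47 + 6.138 + 1.5953 = 12.21
Deviation = 10.09 − 12.21 = -2.12 pp.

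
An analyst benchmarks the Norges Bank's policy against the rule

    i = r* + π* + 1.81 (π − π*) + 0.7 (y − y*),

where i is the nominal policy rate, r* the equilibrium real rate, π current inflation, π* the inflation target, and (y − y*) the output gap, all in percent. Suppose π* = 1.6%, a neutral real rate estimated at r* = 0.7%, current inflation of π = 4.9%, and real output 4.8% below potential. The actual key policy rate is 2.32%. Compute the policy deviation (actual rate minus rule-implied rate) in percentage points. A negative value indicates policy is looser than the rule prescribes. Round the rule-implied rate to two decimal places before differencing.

-2.59 pp

Output 4.8% below potential → (y − y*) = -4.8.
i = 0.7 + 1.6 + 1.81 × (4.9 − 1.6) + 0.7 × (-4.8)
   = 0.7 + 1.6 + 5.973 − 3.36 = 4.91
Deviation = 2.32 − 4.91 = -2.59 pp.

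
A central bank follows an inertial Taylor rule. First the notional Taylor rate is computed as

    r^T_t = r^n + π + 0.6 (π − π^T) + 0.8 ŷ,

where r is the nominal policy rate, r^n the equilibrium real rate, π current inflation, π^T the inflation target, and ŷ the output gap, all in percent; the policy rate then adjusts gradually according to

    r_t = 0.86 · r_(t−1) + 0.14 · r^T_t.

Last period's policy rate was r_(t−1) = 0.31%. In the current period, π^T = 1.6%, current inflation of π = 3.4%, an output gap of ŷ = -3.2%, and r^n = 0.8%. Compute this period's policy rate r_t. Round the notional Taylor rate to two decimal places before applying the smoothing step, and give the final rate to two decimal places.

0.65%

r^T_t = 0.8 + 3.4 + 0.6 × (3.4 − 1.6) + 0.8 × (-3.2)
   = 0.8 + 3.4 + 1.08 − 2.56 = 2.72
r_t = 0.86 × 0.31 + 0.14 × 2.72 = 0.2666 + 0.3808 = 0.65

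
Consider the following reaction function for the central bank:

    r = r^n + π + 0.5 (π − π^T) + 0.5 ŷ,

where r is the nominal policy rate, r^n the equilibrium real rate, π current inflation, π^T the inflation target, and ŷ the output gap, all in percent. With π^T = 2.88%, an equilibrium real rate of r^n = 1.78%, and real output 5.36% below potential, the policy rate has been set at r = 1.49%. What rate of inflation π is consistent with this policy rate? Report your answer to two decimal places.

Output 5.36% below potential → ŷ = -5.36.
Collecting π: r = r^n + (1 + 0.5) π − 0.5 π^T + 0.5 ŷ
1.5 π = 1.49 − 1.78 + 0.5 × 2.88 − 0.5 × (-5.36) = 3.83
π = 3.83 / 1.5 = 2.55

2.55%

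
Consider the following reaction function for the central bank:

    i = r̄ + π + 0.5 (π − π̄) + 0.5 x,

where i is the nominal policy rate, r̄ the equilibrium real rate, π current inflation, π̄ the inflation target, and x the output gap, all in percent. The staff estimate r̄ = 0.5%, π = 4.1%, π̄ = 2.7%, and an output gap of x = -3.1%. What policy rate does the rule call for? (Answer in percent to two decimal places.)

3.75%

i = 0.5 + 4.1 + 0.5 × (4.1 − 2.7) + 0.5 × (-3.1)
   = 0.5 + 4.1 + 0.7 − 1.55 = 3.75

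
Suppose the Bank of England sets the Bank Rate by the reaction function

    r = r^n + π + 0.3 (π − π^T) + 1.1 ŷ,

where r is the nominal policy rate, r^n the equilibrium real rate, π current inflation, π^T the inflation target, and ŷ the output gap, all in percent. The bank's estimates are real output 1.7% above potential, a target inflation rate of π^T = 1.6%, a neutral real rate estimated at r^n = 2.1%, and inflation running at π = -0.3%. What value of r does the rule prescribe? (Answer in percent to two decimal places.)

3.10%

Output 1.7% above potential → ŷ = 1.7.
r = 2.1 + (-0.3) + 0.3 × (-0.3 − 1.6) + 1.1 × 1.7
   = 2.1 − 0.3 − 0.57 + 1.87 = 3.10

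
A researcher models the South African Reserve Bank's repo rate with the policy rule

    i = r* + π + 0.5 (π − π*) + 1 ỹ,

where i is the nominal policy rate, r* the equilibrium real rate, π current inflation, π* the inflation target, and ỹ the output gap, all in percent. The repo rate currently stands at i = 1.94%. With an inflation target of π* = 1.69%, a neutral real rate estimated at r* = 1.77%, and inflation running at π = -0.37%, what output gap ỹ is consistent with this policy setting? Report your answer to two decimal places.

1.57%

1 ỹ = 1.94 − 1.77 − (-0.37) − 0.5 × ((-0.37) − 1.69) = 1.57
ỹ = 1.57 / 1 = 1.57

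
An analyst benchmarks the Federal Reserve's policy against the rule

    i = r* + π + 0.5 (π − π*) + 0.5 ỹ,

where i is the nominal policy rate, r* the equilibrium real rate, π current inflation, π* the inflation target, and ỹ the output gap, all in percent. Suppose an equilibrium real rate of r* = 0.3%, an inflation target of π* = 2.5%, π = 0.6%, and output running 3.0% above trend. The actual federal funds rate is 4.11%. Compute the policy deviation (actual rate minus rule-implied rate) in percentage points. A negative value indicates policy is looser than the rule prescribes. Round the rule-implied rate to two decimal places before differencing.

Output 3.0% above potential → ỹ = 3.0.
i = 0.3 + 0.6 + 0.5 × (0.6 − 2.5) + 0.5 × 3.0
   = 0.3 + 0.6 − 0.95 + 1.5 = 1.45
Deviation = 4.11 − 1.45 = 2.66 pp.

2.66 pp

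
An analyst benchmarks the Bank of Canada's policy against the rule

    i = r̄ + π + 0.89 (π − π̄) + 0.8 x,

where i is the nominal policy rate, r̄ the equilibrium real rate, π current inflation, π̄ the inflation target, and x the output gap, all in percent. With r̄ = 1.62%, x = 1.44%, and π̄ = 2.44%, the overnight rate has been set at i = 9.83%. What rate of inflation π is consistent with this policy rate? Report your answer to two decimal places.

Collecting π: i = r̄ + (1 + 0.89) π − 0.89 π̄ + 0.8 x
1.89 π = 9.83 − 1.62 + 0.89 × 2.44 − 0.8 × 1.44 = 9.2296
π = 9.2296 / 1.89 = 4.88

4.88%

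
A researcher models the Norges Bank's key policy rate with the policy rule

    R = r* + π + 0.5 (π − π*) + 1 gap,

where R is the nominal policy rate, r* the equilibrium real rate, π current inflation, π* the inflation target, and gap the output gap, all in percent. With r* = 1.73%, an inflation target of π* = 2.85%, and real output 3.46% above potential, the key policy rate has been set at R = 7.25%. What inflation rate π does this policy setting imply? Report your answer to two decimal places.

Output 3.46% above potential → gap = 3.46.
Collecting π: R = r* + (1 + 0.5) π − 0.5 π* + 1 gap
1.5 π = 7.25 − 1.73 + 0.5 × 2.85 − 1 × 3.46 = 3.485
π = 3.485 / 1.5 = 2.32

2.32%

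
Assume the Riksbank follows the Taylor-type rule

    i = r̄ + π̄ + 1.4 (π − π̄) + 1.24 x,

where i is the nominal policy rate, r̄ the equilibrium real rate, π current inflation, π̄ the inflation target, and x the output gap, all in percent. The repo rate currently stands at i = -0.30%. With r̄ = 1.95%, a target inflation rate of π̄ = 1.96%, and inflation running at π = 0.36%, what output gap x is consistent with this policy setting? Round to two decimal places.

1.24 x = -0.30 − 1.95 − 1.96 − 1.4 × (0.36 − 1.96) = -1.97
x = -1.97 / 1.24 = -1.59

-1.59%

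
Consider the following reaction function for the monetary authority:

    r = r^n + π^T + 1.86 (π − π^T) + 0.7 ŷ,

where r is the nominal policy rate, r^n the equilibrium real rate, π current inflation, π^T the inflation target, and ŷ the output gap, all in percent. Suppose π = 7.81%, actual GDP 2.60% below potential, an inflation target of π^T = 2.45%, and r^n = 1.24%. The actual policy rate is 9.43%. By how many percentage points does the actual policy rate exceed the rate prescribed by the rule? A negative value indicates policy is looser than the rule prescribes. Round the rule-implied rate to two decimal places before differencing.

Output 2.60% below potential → ŷ = -2.60.
r = 1.24 + 2.45 + 1.86 × (7.81 − 2.45) + 0.7 × (-2.60)
   = 1.24 + 2.45 + 9.9696 − 1.82 = 11.84
Deviation = 9.43 − 11.84 = -2.41 pp.

-2.41 pp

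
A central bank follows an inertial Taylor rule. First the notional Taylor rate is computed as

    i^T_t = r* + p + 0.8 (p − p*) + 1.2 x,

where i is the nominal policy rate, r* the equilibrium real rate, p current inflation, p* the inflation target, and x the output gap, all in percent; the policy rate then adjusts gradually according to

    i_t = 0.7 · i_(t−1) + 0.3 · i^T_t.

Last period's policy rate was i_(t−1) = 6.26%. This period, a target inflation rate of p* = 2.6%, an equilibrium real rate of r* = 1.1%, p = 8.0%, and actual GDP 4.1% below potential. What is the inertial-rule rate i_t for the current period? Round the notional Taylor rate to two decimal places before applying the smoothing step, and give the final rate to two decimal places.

6.93%

Output 4.1% below potential → x = -4.1.
i^T_t = 1.1 + 8.0 + 0.8 × (8.0 − 2.6) + 1.2 × (-4.1)
   = 1.1 + 8 + 4.32 − 4.92 = 8.50
i_t = 0.7 × 6.26 + 0.3 × 8.50 = 4.382 + 2.55 = 6.93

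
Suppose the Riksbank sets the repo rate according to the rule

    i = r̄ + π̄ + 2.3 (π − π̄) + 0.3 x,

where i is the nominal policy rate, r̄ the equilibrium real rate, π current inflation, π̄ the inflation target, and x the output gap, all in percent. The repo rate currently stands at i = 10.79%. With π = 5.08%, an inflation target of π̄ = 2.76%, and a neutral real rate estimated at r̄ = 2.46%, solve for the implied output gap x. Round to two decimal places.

0.3 x = 10.79 − 2.46 − 2.76 − 2.3 × (5.08 − 2.76) = 0.234
x = 0.234 / 0.3 = 0.78

0.78%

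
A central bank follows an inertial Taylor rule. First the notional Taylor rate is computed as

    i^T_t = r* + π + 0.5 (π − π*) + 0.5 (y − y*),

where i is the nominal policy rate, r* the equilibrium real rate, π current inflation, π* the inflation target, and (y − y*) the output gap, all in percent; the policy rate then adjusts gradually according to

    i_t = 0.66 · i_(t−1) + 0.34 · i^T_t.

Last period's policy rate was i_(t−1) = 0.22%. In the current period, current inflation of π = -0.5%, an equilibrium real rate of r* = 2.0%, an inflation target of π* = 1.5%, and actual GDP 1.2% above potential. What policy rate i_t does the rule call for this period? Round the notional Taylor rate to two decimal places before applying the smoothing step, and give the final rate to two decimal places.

0.52%

Output 1.2% above potential → (y − y*) = 1.2.
i^T_t = 2.0 + (-0.5) + 0.5 × (-0.5 − 1.5) + 0.5 × 1.2
   = 2.0 − 0.5 − 1 + 0.6 = 1.10
i_t = 0.66 × 0.22 + 0.34 × 1.10 = 0.1452 + 0.374 = 0.52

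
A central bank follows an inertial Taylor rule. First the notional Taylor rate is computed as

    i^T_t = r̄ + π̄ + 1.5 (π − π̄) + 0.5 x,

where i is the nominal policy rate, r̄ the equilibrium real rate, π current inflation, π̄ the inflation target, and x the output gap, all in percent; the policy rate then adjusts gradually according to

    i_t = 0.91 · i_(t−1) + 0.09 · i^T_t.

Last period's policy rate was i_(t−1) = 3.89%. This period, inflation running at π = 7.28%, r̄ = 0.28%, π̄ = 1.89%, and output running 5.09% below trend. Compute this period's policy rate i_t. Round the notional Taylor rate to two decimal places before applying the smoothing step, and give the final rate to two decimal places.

Output 5.09% below potential → x = -5.09.
i^T_t = 0.28 + 1.89 + 1.5 × (7.28 − 1.89) + 0.5 × (-5.09)
   = 0.28 + 1.89 + 8.085 − 2.545 = 7.71
i_t = 0.91 × 3.89 + 0.09 × 7.71 = 3.5399 + 0.6939 = 4.23

4.23%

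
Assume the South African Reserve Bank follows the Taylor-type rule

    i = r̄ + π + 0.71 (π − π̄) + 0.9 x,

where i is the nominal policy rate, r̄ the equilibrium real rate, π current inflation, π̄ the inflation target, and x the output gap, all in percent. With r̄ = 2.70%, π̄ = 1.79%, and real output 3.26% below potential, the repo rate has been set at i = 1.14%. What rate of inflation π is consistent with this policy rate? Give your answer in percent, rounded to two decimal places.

Output 3.26% below potential → x = -3.26.
Collecting π: i = r̄ + (1 + 0.71) π − 0.71 π̄ + 0.9 x
1.71 π = 1.14 − 2.70 + 0.71 × 1.79 − 0.9 × (-3.26) = 2.6449
π = 2.6449 / 1.71 = 1.55

1.55%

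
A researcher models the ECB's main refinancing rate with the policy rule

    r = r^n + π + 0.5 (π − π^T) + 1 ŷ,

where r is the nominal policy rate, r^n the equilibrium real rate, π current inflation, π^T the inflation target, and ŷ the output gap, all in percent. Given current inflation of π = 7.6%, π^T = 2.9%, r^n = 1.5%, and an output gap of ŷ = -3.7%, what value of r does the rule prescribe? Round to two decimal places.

r = 1.5 + 7.6 + 0.5 × (7.6 − 2.9) + 1 × (-3.7)
   = 1.5 + 7.6 + 2.35 − 3.7 = 7.75

7.75%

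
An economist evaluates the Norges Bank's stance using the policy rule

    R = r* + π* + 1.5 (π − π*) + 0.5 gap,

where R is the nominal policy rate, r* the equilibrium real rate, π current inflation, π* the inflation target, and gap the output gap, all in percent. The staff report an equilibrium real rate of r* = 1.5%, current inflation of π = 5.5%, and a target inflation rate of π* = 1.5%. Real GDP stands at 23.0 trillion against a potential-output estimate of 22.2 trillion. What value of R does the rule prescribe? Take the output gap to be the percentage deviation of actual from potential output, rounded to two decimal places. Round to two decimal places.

Output gap = 100 × (23.0 − 22.2) / 22.2 = 3.60%.
R = 1.50 + 1.50 + 1.5 × (5.50 − 1.50) + 0.5 × 3.60
   = 1.50 + 1.5 + 6 + 1.8 = 10.80

10.80%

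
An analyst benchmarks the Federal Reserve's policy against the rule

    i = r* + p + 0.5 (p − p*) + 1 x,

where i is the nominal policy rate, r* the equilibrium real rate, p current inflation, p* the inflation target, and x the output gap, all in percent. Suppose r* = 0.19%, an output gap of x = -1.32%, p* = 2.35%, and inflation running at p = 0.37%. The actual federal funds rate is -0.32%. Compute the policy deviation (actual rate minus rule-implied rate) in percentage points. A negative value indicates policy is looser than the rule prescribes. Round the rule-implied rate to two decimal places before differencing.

i = 0.19 + 0.37 + 0.5 × (0.37 − 2.35) + 1 × (-1.32)
   = 0.19 + 0.37 − 0.99 − 1.32 = -1.75
Deviation = -0.32 − (-1.75) = 1.43 pp.

1.43 pp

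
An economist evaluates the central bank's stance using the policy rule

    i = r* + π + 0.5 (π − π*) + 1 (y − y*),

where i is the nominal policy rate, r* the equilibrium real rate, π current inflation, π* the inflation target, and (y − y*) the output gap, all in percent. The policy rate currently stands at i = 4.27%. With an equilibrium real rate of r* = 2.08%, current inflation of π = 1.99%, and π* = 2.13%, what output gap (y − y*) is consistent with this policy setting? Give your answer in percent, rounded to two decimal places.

1 (y − y*) = 4.27 − 2.08 − 1.99 − 0.5 × (1.99 − 2.13) = 0.27
(y − y*) = 0.27 / 1 = 0.27

0.27%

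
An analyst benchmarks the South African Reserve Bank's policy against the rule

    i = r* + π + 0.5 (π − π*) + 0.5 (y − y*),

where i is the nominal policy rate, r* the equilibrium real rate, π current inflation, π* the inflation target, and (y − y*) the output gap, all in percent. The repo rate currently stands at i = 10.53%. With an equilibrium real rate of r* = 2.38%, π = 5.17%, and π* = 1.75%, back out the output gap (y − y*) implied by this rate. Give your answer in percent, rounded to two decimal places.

0.5 (y − y*) = 10.53 − 2.38 − 5.17 − 0.5 × (5.17 − 1.75) = 1.27
(y − y*) = 1.27 / 0.5 = 2.54

2.54%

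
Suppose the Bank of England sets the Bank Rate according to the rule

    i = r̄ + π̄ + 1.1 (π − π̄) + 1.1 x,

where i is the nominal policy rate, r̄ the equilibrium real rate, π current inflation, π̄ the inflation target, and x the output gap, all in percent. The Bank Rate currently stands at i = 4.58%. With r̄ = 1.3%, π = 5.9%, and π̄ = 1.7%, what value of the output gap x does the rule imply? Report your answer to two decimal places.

1.1 x = 4.58 − 1.3 − 1.7 − 1.1 × (5.9 − 1.7) = -3.04
x = -3.04 / 1.1 = -2.76

-2.76%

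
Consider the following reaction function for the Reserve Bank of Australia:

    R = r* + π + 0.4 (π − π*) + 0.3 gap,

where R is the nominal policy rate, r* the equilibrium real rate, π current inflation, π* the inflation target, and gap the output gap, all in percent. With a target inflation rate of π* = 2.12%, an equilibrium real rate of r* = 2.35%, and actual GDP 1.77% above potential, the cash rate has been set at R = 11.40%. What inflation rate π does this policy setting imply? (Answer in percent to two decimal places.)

6.69%

Output 1.77% above potential → gap = 1.77.
Collecting π: R = r* + (1 + 0.4) π − 0.4 π* + 0.3 gap
1.4 π = 11.40 − 2.35 + 0.4 × 2.12 − 0.3 × 1.77 = 9.367
π = 9.367 / 1.4 = 6.69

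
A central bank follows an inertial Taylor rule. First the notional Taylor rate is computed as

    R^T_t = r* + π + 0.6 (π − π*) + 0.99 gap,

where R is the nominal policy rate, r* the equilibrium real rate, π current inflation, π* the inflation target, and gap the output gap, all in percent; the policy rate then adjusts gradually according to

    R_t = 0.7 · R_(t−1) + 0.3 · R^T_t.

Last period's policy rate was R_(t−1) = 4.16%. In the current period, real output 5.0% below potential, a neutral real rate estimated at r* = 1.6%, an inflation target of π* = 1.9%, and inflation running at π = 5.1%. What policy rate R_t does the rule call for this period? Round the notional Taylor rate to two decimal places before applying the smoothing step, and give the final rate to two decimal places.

4.01%

Output 5.0% below potential → gap = -5.0.
R^T_t = 1.6 + 5.1 + 0.6 × (5.1 − 1.9) + 0.99 × (-5.0)
   = 1.6 + 5.1 + 1.92 − 4.95 = 3.67
R_t = 0.7 × 4.16 + 0.3 × 3.67 = 2.912 + 1.101 = 4.01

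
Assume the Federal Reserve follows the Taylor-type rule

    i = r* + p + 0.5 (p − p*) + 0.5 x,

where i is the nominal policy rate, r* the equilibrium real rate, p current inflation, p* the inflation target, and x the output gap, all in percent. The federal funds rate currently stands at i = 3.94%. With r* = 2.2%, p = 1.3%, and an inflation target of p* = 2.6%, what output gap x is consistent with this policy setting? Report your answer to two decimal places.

2.18%

0.5 x = 3.94 − 2.2 − 1.3 − 0.5 × (1.3 − 2.6) = 1.09
x = 1.09 / 0.5 = 2.18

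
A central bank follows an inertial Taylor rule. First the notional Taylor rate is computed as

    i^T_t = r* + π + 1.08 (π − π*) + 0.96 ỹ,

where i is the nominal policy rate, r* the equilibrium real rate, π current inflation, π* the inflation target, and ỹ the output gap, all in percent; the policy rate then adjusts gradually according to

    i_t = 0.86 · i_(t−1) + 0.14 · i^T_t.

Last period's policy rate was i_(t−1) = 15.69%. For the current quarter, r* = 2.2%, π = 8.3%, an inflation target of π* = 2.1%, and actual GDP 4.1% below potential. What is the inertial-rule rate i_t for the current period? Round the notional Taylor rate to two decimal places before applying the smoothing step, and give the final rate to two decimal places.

15.35%

Output 4.1% below potential → ỹ = -4.1.
i^T_t = 2.2 + 8.3 + 1.08 × (8.3 − 2.1) + 0.96 × (-4.1)
   = 2.2 + 8.3 + 6.696 − 3.936 = 13.26
i_t = 0.86 × 15.69 + 0.14 × 13.26 = 13.4934 + 1.8564 = 15.35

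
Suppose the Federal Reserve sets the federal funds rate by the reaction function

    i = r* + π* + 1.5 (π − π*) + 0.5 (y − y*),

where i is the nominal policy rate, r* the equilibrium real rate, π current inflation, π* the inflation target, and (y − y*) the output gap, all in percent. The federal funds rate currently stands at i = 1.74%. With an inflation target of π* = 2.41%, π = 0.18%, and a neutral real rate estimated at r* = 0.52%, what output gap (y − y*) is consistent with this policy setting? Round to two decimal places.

0.5 (y − y*) = 1.74 − 0.52 − 2.41 − 1.5 × (0.18 − 2.41) = 2.155
(y − y*) = 2.155 / 0.5 = 4.31

4.31%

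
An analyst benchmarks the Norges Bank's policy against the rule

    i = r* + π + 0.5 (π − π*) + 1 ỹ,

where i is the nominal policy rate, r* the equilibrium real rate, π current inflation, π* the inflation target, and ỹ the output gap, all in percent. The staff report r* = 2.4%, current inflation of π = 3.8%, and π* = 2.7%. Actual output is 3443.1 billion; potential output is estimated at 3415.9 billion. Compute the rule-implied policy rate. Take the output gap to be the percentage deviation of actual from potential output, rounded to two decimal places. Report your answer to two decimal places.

7.55%

Output gap = 100 × (3443.1 − 3415.9) / 3415.9 = 0.80%.
i = 2.40 + 3.80 + 0.5 × (3.80 − 2.70) + 1 × 0.80
   = 2.40 + 3.8 + 0.55 + 0.8 = 7.55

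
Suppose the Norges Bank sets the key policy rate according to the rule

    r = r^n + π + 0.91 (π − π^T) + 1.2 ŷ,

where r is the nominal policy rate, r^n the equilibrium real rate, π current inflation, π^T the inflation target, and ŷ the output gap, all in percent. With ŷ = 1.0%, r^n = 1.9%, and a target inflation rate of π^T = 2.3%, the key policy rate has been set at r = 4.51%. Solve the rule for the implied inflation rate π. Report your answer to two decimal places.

Collecting π: r = r^n + (1 + 0.91) π − 0.91 π^T + 1.2 ŷ
1.91 π = 4.51 − 1.9 + 0.91 × 2.3 − 1.2 × 1.0 = 3.503
π = 3.503 / 1.91 = 1.83

1.83%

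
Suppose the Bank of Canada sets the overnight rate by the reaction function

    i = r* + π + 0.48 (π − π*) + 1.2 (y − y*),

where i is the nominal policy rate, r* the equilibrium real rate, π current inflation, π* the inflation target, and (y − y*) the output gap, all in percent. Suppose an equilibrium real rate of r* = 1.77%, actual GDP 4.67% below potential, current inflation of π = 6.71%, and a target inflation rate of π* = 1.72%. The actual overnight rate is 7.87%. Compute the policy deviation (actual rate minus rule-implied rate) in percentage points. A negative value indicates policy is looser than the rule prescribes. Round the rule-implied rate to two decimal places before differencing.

2.60 pp

Output 4.67% below potential → (y − y*) = -4.67.
i = 1.77 + 6.71 + 0.48 × (6.71 − 1.72) + 1.2 × (-4.67)
   = 1.77 + 6.71 + 2.3952 − 5.604 = 5.27
Deviation = 7.87 − 5.27 = 2.60 pp.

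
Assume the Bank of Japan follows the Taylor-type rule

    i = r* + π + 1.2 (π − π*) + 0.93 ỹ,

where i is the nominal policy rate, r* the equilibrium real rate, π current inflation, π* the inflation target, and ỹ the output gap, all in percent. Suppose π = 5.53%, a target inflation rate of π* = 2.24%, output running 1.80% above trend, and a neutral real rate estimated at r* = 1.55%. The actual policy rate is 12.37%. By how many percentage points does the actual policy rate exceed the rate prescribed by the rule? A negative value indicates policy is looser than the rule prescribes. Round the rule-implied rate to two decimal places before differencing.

Output 1.80% above potential → ỹ = 1.80.
i = 1.55 + 5.53 + 1.2 × (5.53 − 2.24) + 0.93 × 1.80
   = 1.55 + 5.53 + 3.948 + 1.674 = 12.70
Deviation = 12.37 − 12.70 = -0.33 pp.

-0.33 pp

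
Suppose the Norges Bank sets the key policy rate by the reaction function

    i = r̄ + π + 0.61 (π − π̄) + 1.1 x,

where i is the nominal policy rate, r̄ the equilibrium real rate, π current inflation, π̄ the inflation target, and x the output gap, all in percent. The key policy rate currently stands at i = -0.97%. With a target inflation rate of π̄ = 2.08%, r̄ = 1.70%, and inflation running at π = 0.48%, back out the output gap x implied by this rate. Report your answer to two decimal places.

1.1 x = -0.97 − 1.70 − 0.48 − 0.61 × (0.48 − 2.08) = -2.174
x = -2.174 / 1.1 = -1.98

-1.98%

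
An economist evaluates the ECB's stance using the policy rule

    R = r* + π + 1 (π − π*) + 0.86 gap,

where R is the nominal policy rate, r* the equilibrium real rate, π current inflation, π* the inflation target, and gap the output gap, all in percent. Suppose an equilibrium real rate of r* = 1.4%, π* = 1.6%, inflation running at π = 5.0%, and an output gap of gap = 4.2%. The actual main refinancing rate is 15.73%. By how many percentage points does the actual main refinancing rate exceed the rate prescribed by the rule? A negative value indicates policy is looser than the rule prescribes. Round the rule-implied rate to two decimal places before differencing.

R = 1.4 + 5.0 + 1 × (5.0 − 1.6) + 0.86 × 4.2
   = 1.4 + 5 + 3.4 + 3.612 = 13.41
Deviation = 15.73 − 13.41 = 2.32 pp.

2.32 pp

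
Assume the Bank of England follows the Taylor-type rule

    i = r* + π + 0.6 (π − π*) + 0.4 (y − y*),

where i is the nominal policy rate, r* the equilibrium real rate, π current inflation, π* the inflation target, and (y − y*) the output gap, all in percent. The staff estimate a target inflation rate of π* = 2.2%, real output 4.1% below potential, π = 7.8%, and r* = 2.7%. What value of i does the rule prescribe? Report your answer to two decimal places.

Output 4.1% below potential → (y − y*) = -4.1.
i = 2.7 + 7.8 + 0.6 × (7.8 − 2.2) + 0.4 × (-4.1)
   = 2.7 + 7.8 + 3.36 − 1.64 = 12.22

12.22%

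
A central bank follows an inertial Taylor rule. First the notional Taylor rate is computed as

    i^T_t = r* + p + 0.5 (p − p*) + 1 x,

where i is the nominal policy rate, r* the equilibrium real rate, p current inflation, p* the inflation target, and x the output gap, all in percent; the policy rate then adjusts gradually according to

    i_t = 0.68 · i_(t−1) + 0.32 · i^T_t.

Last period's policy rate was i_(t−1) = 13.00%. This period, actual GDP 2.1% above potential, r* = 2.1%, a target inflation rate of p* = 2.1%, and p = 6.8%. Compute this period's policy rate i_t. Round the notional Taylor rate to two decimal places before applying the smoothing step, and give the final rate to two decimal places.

Output 2.1% above potential → x = 2.1.
i^T_t = 2.1 + 6.8 + 0.5 × (6.8 − 2.1) + 1 × 2.1
   = 2.1 + 6.8 + 2.35 + 2.1 = 13.35
i_t = 0.68 × 13.00 + 0.32 × 13.35 = 8.84 + 4.272 = 13.11

13.11%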